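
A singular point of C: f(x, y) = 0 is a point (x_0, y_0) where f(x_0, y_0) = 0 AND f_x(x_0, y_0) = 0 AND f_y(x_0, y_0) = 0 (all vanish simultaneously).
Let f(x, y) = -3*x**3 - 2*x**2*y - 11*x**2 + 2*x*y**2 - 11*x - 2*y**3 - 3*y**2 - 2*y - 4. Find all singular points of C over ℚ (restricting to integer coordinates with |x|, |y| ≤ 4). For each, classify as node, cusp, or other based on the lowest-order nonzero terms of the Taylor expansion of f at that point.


Singular points: {(-1, -1)}; classification: cusp.

Compute partial derivatives:
  f_x = -9*x**2 - 4*x*y - 22*x + 2*y**2 - 11.
  f_y = -2*x**2 + 4*x*y - 6*y**2 - 6*y - 2.
Scan x_0 ∈ {−4, ..., 4}. For each x_0, f_y(x_0, y) is a polynomial in y; find its integer roots y ∈ {−4, ..., 4}, then test f_x and f at those candidates.
  x = -4: f_y(-4, y) = -6*y**2 - 22*y - 34; no integer root y with |y| ≤ 4.
  x = -3: f_y(-3, y) = -6*y**2 - 18*y - 20; no integer root y with |y| ≤ 4.
  x = -2: f_y(-2, y) = -6*y**2 - 14*y - 10; no integer root y with |y| ≤ 4.
  x = -1: f_y(-1, y) = -6*y**2 - 10*y - 4; vanishes at y ∈ {-1}. (-1, -1): f_x = 0, f = 0 — SINGULAR.
  x = 0: f_y(0, y) = -6*y**2 - 6*y - 2; no integer root y with |y| ≤ 4.
  x = 1: f_y(1, y) = -6*y**2 - 2*y - 4; no integer root y with |y| ≤ 4.
  x = 2: f_y(2, y) = -6*y**2 + 2*y - 10; no integer root y with |y| ≤ 4.
  x = 3: f_y(3, y) = -6*y**2 + 6*y - 20; no integer root y with |y| ≤ 4.
  x = 4: f_y(4, y) = -6*y**2 + 10*y - 34; no integer root y with |y| ≤ 4.
Only singular point on the grid: (-1, -1).
Classify: substitute x = -1 + u, y = -1 + v and expand: f = -3*u**3 - 2*u**2*v + 2*u*v**2 - 2*v**3 + v**2.
No constant or linear terms (consistent with a singular point). Quadratic part: v**2. Cubic part: -3*u**3 - 2*u**2*v + 2*u*v**2 - 2*v**3.
The quadratic part v**2 is a perfect square, so there is a single (double) tangent line v = 0, i.e. y = -1. Restricting the cubic part to that line (v = 0) leaves -3*u**3 ≠ 0, so f is not divisible by v and the branch is v² ≈ 3*u**3 to lowest order — this is a cusp.
Classification: cusp.


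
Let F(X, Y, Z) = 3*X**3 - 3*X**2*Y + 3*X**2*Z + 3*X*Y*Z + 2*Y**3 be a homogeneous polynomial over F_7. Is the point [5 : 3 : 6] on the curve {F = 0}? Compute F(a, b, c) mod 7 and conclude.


F(5,3,6) ≡ 0 (mod 7); P is on the curve.

Evaluate F(5, 3, 6) term-by-term (mod 7).
  3*X**3 ↦ 3·125·1·1 = 375
  -3*X**2*Y ↦ -3·25·3·1 = -225
  3*X**2*Z ↦ 3·25·1·6 = 450
  3*X*Y*Z ↦ 3·5·3·6 = 270
  2*Y**3 ↦ 2·1·27·1 = 54
Sum: F(5, 3, 6) = (375) + (-225) + (450) + (270) + (54) = 924.
Reducing mod 7: 924 ≡ 0 (mod 7).
Since F(a, b, c) ≡ 0 (mod 7), P lies on the curve.


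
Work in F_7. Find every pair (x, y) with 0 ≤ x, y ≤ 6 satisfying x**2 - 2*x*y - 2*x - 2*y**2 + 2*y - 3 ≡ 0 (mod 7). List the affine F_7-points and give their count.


Affine F_7-points: {(0, 2), (0, 6), (2, 1), (2, 5), (3, 0), (3, 5), (6, 0), (6, 2)}; count = 8.

For each of the 49 pairs (x, y) ∈ F_7², evaluate f(x, y) mod 7. Record the zeros.
  x = 0: [0↦4, 1↦4, 2↦0, 3↦6, 4↦1, 5↦6, 6↦0]  zeros at y ∈ {2, 6}
  x = 1: [0↦3, 1↦1, 2↦2, 3↦6, 4↦6, 5↦2, 6↦1]  zeros at y ∈ ∅
  x = 2: [0↦4, 1↦0, 2↦6, 3↦1, 4↦6, 5↦0, 6↦4]  zeros at y ∈ {1, 5}
  x = 3: [0↦0, 1↦1, 2↦5, 3↦5, 4↦1, 5↦0, 6↦2]  zeros at y ∈ {0, 5}
  x = 4: [0↦5, 1↦4, 2↦6, 3↦4, 4↦5, 5↦2, 6↦2]  zeros at y ∈ ∅
  x = 5: [0↦5, 1↦2, 2↦2, 3↦5, 4↦4, 5↦6, 6↦4]  zeros at y ∈ ∅
  x = 6: [0↦0, 1↦2, 2↦0, 3↦1, 4↦5, 5↦5, 6↦1]  zeros at y ∈ {0, 2}
Collecting zeros: affine points = {(0, 2), (0, 6), (2, 1), (2, 5), (3, 0), (3, 5), (6, 0), (6, 2)}.
Total count |C(F_7)_aff| = 8.


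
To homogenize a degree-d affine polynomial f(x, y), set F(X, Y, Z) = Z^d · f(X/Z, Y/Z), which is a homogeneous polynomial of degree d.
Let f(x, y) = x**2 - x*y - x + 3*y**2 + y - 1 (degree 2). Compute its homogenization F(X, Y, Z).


F(X, Y, Z) = X**2 - X*Y - X*Z + 3*Y**2 + Y*Z - Z**2

deg(f) = 2.
Substitute x = X/Z, y = Y/Z into f, then multiply by Z^2.
  monomial 1·x^2·y^0 ↦ 1·X^2·Y^0·Z^0.
  monomial -1·x^1·y^1 ↦ -1·X^1·Y^1·Z^0.
  monomial -1·x^1·y^0 ↦ -1·X^1·Y^0·Z^1.
  monomial 3·x^0·y^2 ↦ 3·X^0·Y^2·Z^0.
  monomial 1·x^0·y^1 ↦ 1·X^0·Y^1·Z^1.
  monomial -1·x^0·y^0 ↦ -1·X^0·Y^0·Z^2.
Collecting: F(X, Y, Z) = X**2 - X*Y - X*Z + 3*Y**2 + Y*Z - Z**2.


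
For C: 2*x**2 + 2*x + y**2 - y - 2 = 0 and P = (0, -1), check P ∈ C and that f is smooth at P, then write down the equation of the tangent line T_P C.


Tangent line at P: 2*x - 3*y - 3 = 0.

Step 1: f(0, -1) = 0, so P lies on C.
Step 2: partial derivatives
  f_x(x, y) = 4*x + 2, f_y(x, y) = 2*y - 1.
  f_x(P) = 2, f_y(P) = -3 (gradient nonzero, so P is smooth).
Step 3: tangent line at P: 2·(x − 0) + -3·(y − -1) = 0.
Expanding: 2*x - 3*y - 3 = 0.


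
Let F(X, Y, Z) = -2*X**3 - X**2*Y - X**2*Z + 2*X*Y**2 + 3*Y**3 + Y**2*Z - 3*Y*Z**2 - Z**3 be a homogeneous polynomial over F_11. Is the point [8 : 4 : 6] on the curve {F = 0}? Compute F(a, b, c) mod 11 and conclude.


F(8,4,6) ≡ 3 (mod 11); P is NOT on the curve.

Evaluate F(8, 4, 6) term-by-term (mod 11).
  -2*X**3 ↦ -2·512·1·1 = -1024
  -X**2*Y ↦ -1·64·4·1 = -256
  -X**2*Z ↦ -1·64·1·6 = -384
  2*X*Y**2 ↦ 2·8·16·1 = 256
  3*Y**3 ↦ 3·1·64·1 = 192
  Y**2*Z ↦ 1·1·16·6 = 96
  -3*Y*Z**2 ↦ -3·1·4·36 = -432
  -Z**3 ↦ -1·1·1·216 = -216
Sum: F(8, 4, 6) = (-1024) + (-256) + (-384) + (256) + (192) + (96) + (-432) + (-216) = -1768.
Reducing mod 11: -1768 ≡ 3 (mod 11).
Since F(a, b, c) ≡ 3 ≠ 0 (mod 11), P does NOT lie on the curve.


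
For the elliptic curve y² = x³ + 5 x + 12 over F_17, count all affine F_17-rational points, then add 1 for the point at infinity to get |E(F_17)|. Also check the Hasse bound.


Affine points = {(1, 1), (1, 16), (2, 8), (2, 9), (5, 3), (5, 14), (7, 4), (7, 13), (9, 2), (9, 15), (10, 5), (10, 12), (11, 2), (11, 15), (12, 7), (12, 10), (13, 8), (13, 9), (14, 2), (14, 15)}; affine count = 20; |E(F_17)| = 21.

Discriminant check: Δ ∝ 4a³ + 27b² = 4·5³ + 27·12² = 4·125 + 27·144 ≡ 2 (mod 17). Nonzero ⇒ E is nonsingular.
For each x ∈ F_17, compute rhs = x³ + 5·x + 12 mod 17, then count y ∈ F_17 with y² ≡ rhs.
  x = 0: rhs = 12, matching y values: none (0 points).
  x = 1: rhs = 1, matching y values: 1, 16 (2 points).
  x = 2: rhs = 13, matching y values: 8, 9 (2 points).
  x = 3: rhs = 3, matching y values: none (0 points).
  x = 4: rhs = 11, matching y values: none (0 points).
  x = 5: rhs = 9, matching y values: 3, 14 (2 points).
  x = 6: rhs = 3, matching y values: none (0 points).
  x = 7: rhs = 16, matching y values: 4, 13 (2 points).
  x = 8: rhs = 3, matching y values: none (0 points).
  x = 9: rhs = 4, matching y values: 2, 15 (2 points).
  x = 10: rhs = 8, matching y values: 5, 12 (2 points).
  x = 11: rhs = 4, matching y values: 2, 15 (2 points).
  x = 12: rhs = 15, matching y values: 7, 10 (2 points).
  x = 13: rhs = 13, matching y values: 8, 9 (2 points).
  x = 14: rhs = 4, matching y values: 2, 15 (2 points).
  x = 15: rhs = 11, matching y values: none (0 points).
  x = 16: rhs = 6, matching y values: none (0 points).
Total affine count: 20.
Full point count |E(F_17)| = 20 + 1 = 21.
Hasse bound: |21 − (17+1)| = |3| = 3 ≤ 2√17 ≈ 8.2462 ✓.


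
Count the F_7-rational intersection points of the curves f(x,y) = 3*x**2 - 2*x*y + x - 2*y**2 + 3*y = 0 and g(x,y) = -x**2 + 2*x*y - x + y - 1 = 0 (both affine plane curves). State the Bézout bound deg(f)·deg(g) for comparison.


Common zeros: {(2, 0)}; count = 1; Bézout bound = 4.

deg(f) = 2, deg(g) = 2, so Bézout bound = 4.
Scan x ∈ F_7. For each x, list the y ∈ F_7 with f(x, y) ≡ 0 and those with g(x, y) ≡ 0 (mod 7); the common zeros in that column are the intersection.
  x = 0: f ≡ 0 at y ∈ {0, 5}; g ≡ 0 at y ∈ {1}; common: ∅.
  x = 1: f ≡ 0 at y ∈ ∅; g ≡ 0 at y ∈ {1}; common: ∅.
  x = 2: f ≡ 0 at y ∈ {0, 3}; g ≡ 0 at y ∈ {0}; common: {0}.
  x = 3: f ≡ 0 at y ∈ {4, 5}; g ≡ 0 at y ∈ ∅; common: ∅.
  x = 4: f ≡ 0 at y ∈ {4}; g ≡ 0 at y ∈ {0}; common: ∅.
  x = 5: f ≡ 0 at y ∈ ∅; g ≡ 0 at y ∈ {6}; common: ∅.
  x = 6: f ≡ 0 at y ∈ ∅; g ≡ 0 at y ∈ {6}; common: ∅.
Collecting: common zeros = {(2, 0)}, so the count is 1.
Comparison with the Bézout bound: 1 ≤ 4 = deg(f)·deg(g), as expected for curves with no common component (the affine F_7-count falls short of the bound because intersections may lie at infinity, over extension fields, or carry multiplicity).


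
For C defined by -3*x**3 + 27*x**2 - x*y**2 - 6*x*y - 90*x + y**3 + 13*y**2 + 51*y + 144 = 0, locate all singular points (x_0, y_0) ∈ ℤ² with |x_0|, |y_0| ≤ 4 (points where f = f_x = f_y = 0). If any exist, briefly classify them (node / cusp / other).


Singular points: {(3, -3)}; classification: cusp.

Compute partial derivatives:
  f_x = -9*x**2 + 54*x - y**2 - 6*y - 90.
  f_y = -2*x*y - 6*x + 3*y**2 + 26*y + 51.
Scan x_0 ∈ {−4, ..., 4}. For each x_0, f_y(x_0, y) is a polynomial in y; find its integer roots y ∈ {−4, ..., 4}, then test f_x and f at those candidates.
  x = -4: f_y(-4, y) = 3*y**2 + 34*y + 75; vanishes at y ∈ {-3}. (-4, -3): f_x = -441 ≠ 0.
  x = -3: f_y(-3, y) = 3*y**2 + 32*y + 69; vanishes at y ∈ {-3}. (-3, -3): f_x = -324 ≠ 0.
  x = -2: f_y(-2, y) = 3*y**2 + 30*y + 63; vanishes at y ∈ {-3}. (-2, -3): f_x = -225 ≠ 0.
  x = -1: f_y(-1, y) = 3*y**2 + 28*y + 57; vanishes at y ∈ {-3}. (-1, -3): f_x = -144 ≠ 0.
  x = 0: f_y(0, y) = 3*y**2 + 26*y + 51; vanishes at y ∈ {-3}. (0, -3): f_x = -81 ≠ 0.
  x = 1: f_y(1, y) = 3*y**2 + 24*y + 45; vanishes at y ∈ {-3}. (1, -3): f_x = -36 ≠ 0.
  x = 2: f_y(2, y) = 3*y**2 + 22*y + 39; vanishes at y ∈ {-3}. (2, -3): f_x = -9 ≠ 0.
  x = 3: f_y(3, y) = 3*y**2 + 20*y + 33; vanishes at y ∈ {-3}. (3, -3): f_x = 0, f = 0 — SINGULAR.
  x = 4: f_y(4, y) = 3*y**2 + 18*y + 27; vanishes at y ∈ {-3}. (4, -3): f_x = -9 ≠ 0.
Only singular point on the grid: (3, -3).
Classify: substitute x = 3 + u, y = -3 + v and expand: f = -3*u**3 - u*v**2 + v**3 + v**2.
No constant or linear terms (consistent with a singular point). Quadratic part: v**2. Cubic part: -3*u**3 - u*v**2 + v**3.
The quadratic part v**2 is a perfect square, so there is a single (double) tangent line v = 0, i.e. y = -3. Restricting the cubic part to that line (v = 0) leaves -3*u**3 ≠ 0, so f is not divisible by v and the branch is v² ≈ 3*u**3 to lowest order — this is a cusp.
Classification: cusp.


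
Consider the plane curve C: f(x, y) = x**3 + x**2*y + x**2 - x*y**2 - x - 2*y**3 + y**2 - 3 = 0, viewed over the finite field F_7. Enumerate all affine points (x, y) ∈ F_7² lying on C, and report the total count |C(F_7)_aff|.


Affine F_7-points: {(0, 6), (1, 4), (2, 0), (3, 1), (3, 6), (4, 1), (4, 2), (4, 6), (5, 1), (6, 3)}; count = 10.

For each of the 49 pairs (x, y) ∈ F_7², evaluate f(x, y) mod 7. Record the zeros.
  x = 0: [0↦4, 1↦3, 2↦6, 3↦1, 4↦4, 5↦3, 6↦0]  zeros at y ∈ {6}
  x = 1: [0↦5, 1↦4, 2↦5, 3↦3, 4↦0, 5↦5, 6↦6]  zeros at y ∈ {4}
  x = 2: [0↦0, 1↦1, 2↦2, 3↦5, 4↦5, 5↦4, 6↦4]  zeros at y ∈ {0}
  x = 3: [0↦2, 1↦0, 2↦3, 3↦6, 4↦4, 5↦6, 6↦0]  zeros at y ∈ {1, 6}
  x = 4: [0↦3, 1↦0, 2↦0, 3↦5, 4↦3, 5↦3, 6↦0]  zeros at y ∈ {1, 2, 6}
  x = 5: [0↦2, 1↦0, 2↦6, 3↦1, 4↦1, 5↦1, 6↦3]  zeros at y ∈ {1}
  x = 6: [0↦5, 1↦6, 2↦6, 3↦0, 4↦4, 5↦6, 6↦1]  zeros at y ∈ {3}
Collecting zeros: affine points = {(0, 6), (1, 4), (2, 0), (3, 1), (3, 6), (4, 1), (4, 2), (4, 6), (5, 1), (6, 3)}.
Total count |C(F_7)_aff| = 10.


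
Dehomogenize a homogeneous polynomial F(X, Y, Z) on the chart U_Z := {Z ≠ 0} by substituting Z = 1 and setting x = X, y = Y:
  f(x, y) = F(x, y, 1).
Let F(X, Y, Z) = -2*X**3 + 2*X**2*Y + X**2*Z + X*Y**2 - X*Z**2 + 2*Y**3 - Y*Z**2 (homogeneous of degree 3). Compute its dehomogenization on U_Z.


f(x, y) = -2*x**3 + 2*x**2*y + x**2 + x*y**2 - x + 2*y**3 - y

On U_Z we set Z = 1. Each monomial c·X^i·Y^j·Z^k in F becomes c·x^i·y^j·1^k = c·x^i·y^j.
Substituting Z = 1: F(X, Y, 1) = -2*x**3 + 2*x**2*y + x**2 + x*y**2 - x + 2*y**3 - y.
Note: deg(f) ≤ deg(F) = 3; strict inequality happens when F is divisible by Z (lost terms).


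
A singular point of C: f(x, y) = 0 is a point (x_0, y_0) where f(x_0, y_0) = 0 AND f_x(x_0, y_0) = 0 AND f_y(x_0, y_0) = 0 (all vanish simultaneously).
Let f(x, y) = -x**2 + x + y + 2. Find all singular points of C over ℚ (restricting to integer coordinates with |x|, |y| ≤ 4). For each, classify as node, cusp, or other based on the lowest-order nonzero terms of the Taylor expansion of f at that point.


No singular points in the scanned grid; C is smooth there.

Compute partial derivatives:
  f_x = 1 - 2*x.
  f_y = 1.
f_y = 1 is a nonzero constant, so f_y never vanishes: no point (x, y) can satisfy f = f_x = f_y = 0. In particular no (x, y) ∈ {−4, ..., 4}² is singular; the curve is smooth.


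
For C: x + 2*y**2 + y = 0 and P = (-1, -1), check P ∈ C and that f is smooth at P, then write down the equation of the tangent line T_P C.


Tangent line at P: x - 3*y - 2 = 0.

Step 1: f(-1, -1) = 0, so P lies on C.
Step 2: partial derivatives
  f_x(x, y) = 1, f_y(x, y) = 4*y + 1.
  f_x(P) = 1, f_y(P) = -3 (gradient nonzero, so P is smooth).
Step 3: tangent line at P: 1·(x − -1) + -3·(y − -1) = 0.
Expanding: x - 3*y - 2 = 0.


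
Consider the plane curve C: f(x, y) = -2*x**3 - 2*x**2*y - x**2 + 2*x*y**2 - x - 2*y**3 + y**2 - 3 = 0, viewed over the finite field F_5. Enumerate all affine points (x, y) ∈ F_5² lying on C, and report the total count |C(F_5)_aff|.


Affine F_5-points: {(0, 2), (0, 4), (1, 2), (1, 3), (1, 4), (2, 0), (2, 1), (2, 4), (4, 2), (4, 3)}; count = 10.

For each of the 25 pairs (x, y) ∈ F_5², evaluate f(x, y) mod 5. Record the zeros.
  x = 0: [0↦2, 1↦1, 2↦0, 3↦2, 4↦0]  zeros at y ∈ {2, 4}
  x = 1: [0↦3, 1↦2, 2↦0, 3↦0, 4↦0]  zeros at y ∈ {2, 3, 4}
  x = 2: [0↦0, 1↦0, 2↦3, 3↦2, 4↦0]  zeros at y ∈ {0, 1, 4}
  x = 3: [0↦1, 1↦3, 2↦2, 3↦1, 4↦3]  zeros at y ∈ ∅
  x = 4: [0↦4, 1↦4, 2↦0, 3↦0, 4↦2]  zeros at y ∈ {2, 3}
Collecting zeros: affine points = {(0, 2), (0, 4), (1, 2), (1, 3), (1, 4), (2, 0), (2, 1), (2, 4), (4, 2), (4, 3)}.
Total count |C(F_5)_aff| = 10.


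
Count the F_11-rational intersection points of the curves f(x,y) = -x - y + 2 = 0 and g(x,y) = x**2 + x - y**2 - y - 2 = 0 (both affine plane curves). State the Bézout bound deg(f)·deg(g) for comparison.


Common zeros: {(5, 8)}; count = 1; Bézout bound = 2.

deg(f) = 1, deg(g) = 2, so Bézout bound = 2.
Scan x ∈ F_11. For each x, list the y ∈ F_11 with f(x, y) ≡ 0 and those with g(x, y) ≡ 0 (mod 11); the common zeros in that column are the intersection.
  x = 0: f ≡ 0 at y ∈ {2}; g ≡ 0 at y ∈ {4, 6}; common: ∅.
  x = 1: f ≡ 0 at y ∈ {1}; g ≡ 0 at y ∈ {0, 10}; common: ∅.
  x = 2: f ≡ 0 at y ∈ {0}; g ≡ 0 at y ∈ ∅; common: ∅.
  x = 3: f ≡ 0 at y ∈ {10}; g ≡ 0 at y ∈ ∅; common: ∅.
  x = 4: f ≡ 0 at y ∈ {9}; g ≡ 0 at y ∈ ∅; common: ∅.
  x = 5: f ≡ 0 at y ∈ {8}; g ≡ 0 at y ∈ {2, 8}; common: {8}.
  x = 6: f ≡ 0 at y ∈ {7}; g ≡ 0 at y ∈ ∅; common: ∅.
  x = 7: f ≡ 0 at y ∈ {6}; g ≡ 0 at y ∈ ∅; common: ∅.
  x = 8: f ≡ 0 at y ∈ {5}; g ≡ 0 at y ∈ ∅; common: ∅.
  x = 9: f ≡ 0 at y ∈ {4}; g ≡ 0 at y ∈ {0, 10}; common: ∅.
  x = 10: f ≡ 0 at y ∈ {3}; g ≡ 0 at y ∈ {4, 6}; common: ∅.
Collecting: common zeros = {(5, 8)}, so the count is 1.
Comparison with the Bézout bound: 1 ≤ 2 = deg(f)·deg(g), as expected for curves with no common component (the affine F_11-count falls short of the bound because intersections may lie at infinity, over extension fields, or carry multiplicity).


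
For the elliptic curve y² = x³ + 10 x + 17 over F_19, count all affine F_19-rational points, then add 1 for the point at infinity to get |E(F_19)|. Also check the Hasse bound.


Affine points = {(0, 6), (0, 13), (1, 3), (1, 16), (2, 8), (2, 11), (3, 6), (3, 13), (4, 8), (4, 11), (8, 1), (8, 18), (9, 0), (13, 8), (13, 11), (16, 6), (16, 13), (18, 5), (18, 14)}; affine count = 19; |E(F_19)| = 20.

Discriminant check: Δ ∝ 4a³ + 27b² = 4·10³ + 27·17² = 4·1000 + 27·289 ≡ 4 (mod 19). Nonzero ⇒ E is nonsingular.
For each x ∈ F_19, compute rhs = x³ + 10·x + 17 mod 19, then count y ∈ F_19 with y² ≡ rhs.
  x = 0: rhs = 17, matching y values: 6, 13 (2 points).
  x = 1: rhs = 9, matching y values: 3, 16 (2 points).
  x = 2: rhs = 7, matching y values: 8, 11 (2 points).
  x = 3: rhs = 17, matching y values: 6, 13 (2 points).
  x = 4: rhs = 7, matching y values: 8, 11 (2 points).
  x = 5: rhs = 2, matching y values: none (0 points).
  x = 6: rhs = 8, matching y values: none (0 points).
  x = 7: rhs = 12, matching y values: none (0 points).
  x = 8: rhs = 1, matching y values: 1, 18 (2 points).
  x = 9: rhs = 0, matching y values: 0 (1 points).
  x = 10: rhs = 15, matching y values: none (0 points).
  x = 11: rhs = 14, matching y values: none (0 points).
  x = 12: rhs = 3, matching y values: none (0 points).
  x = 13: rhs = 7, matching y values: 8, 11 (2 points).
  x = 14: rhs = 13, matching y values: none (0 points).
  x = 15: rhs = 8, matching y values: none (0 points).
  x = 16: rhs = 17, matching y values: 6, 13 (2 points).
  x = 17: rhs = 8, matching y values: none (0 points).
  x = 18: rhs = 6, matching y values: 5, 14 (2 points).
Total affine count: 19.
Full point count |E(F_19)| = 19 + 1 = 20.
Hasse bound: |20 − (19+1)| = |0| = 0 ≤ 2√19 ≈ 8.7178 ✓.


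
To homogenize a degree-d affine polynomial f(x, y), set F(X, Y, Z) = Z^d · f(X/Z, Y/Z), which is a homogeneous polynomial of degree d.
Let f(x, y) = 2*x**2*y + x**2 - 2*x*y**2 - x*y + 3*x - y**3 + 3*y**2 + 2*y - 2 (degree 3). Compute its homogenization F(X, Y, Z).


F(X, Y, Z) = 2*X**2*Y + X**2*Z - 2*X*Y**2 - X*Y*Z + 3*X*Z**2 - Y**3 + 3*Y**2*Z + 2*Y*Z**2 - 2*Z**3

deg(f) = 3.
Substitute x = X/Z, y = Y/Z into f, then multiply by Z^3.
  monomial 2·x^2·y^1 ↦ 2·X^2·Y^1·Z^0.
  monomial 1·x^2·y^0 ↦ 1·X^2·Y^0·Z^1.
  monomial -2·x^1·y^2 ↦ -2·X^1·Y^2·Z^0.
  monomial -1·x^1·y^1 ↦ -1·X^1·Y^1·Z^1.
  monomial 3·x^1·y^0 ↦ 3·X^1·Y^0·Z^2.
  monomial -1·x^0·y^3 ↦ -1·X^0·Y^3·Z^0.
  monomial 3·x^0·y^2 ↦ 3·X^0·Y^2·Z^1.
  monomial 2·x^0·y^1 ↦ 2·X^0·Y^1·Z^2.
  monomial -2·x^0·y^0 ↦ -2·X^0·Y^0·Z^3.
Collecting: F(X, Y, Z) = 2*X**2*Y + X**2*Z - 2*X*Y**2 - X*Y*Z + 3*X*Z**2 - Y**3 + 3*Y**2*Z + 2*Y*Z**2 - 2*Z**3.


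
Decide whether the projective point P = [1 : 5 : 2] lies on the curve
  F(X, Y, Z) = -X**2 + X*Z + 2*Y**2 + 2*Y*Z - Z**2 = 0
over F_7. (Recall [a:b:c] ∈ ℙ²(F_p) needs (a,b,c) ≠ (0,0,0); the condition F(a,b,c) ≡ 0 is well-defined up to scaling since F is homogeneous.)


F(1,5,2) ≡ 4 (mod 7); P is NOT on the curve.

Evaluate F(1, 5, 2) term-by-term (mod 7).
  -X**2 ↦ -1·1·1·1 = -1
  X*Z ↦ 1·1·1·2 = 2
  2*Y**2 ↦ 2·1·25·1 = 50
  2*Y*Z ↦ 2·1·5·2 = 20
  -Z**2 ↦ -1·1·1·4 = -4
Sum: F(1, 5, 2) = (-1) + (2) + (50) + (20) + (-4) = 67.
Reducing mod 7: 67 ≡ 4 (mod 7).
Since F(a, b, c) ≡ 4 ≠ 0 (mod 7), P does NOT lie on the curve.


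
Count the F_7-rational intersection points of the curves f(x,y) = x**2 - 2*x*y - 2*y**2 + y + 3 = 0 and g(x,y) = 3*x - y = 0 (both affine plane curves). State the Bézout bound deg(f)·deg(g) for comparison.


Common zeros: ∅; count = 0; Bézout bound = 2.

deg(f) = 2, deg(g) = 1, so Bézout bound = 2.
Scan x ∈ F_7. For each x, list the y ∈ F_7 with f(x, y) ≡ 0 and those with g(x, y) ≡ 0 (mod 7); the common zeros in that column are the intersection.
  x = 0: f ≡ 0 at y ∈ {5, 6}; g ≡ 0 at y ∈ {0}; common: ∅.
  x = 1: f ≡ 0 at y ∈ ∅; g ≡ 0 at y ∈ {3}; common: ∅.
  x = 2: f ≡ 0 at y ∈ {0, 2}; g ≡ 0 at y ∈ {6}; common: ∅.
  x = 3: f ≡ 0 at y ∈ {3, 5}; g ≡ 0 at y ∈ {2}; common: ∅.
  x = 4: f ≡ 0 at y ∈ ∅; g ≡ 0 at y ∈ {5}; common: ∅.
  x = 5: f ≡ 0 at y ∈ {0, 6}; g ≡ 0 at y ∈ {1}; common: ∅.
  x = 6: f ≡ 0 at y ∈ ∅; g ≡ 0 at y ∈ {4}; common: ∅.
Collecting: common zeros = ∅, so the count is 0.
Comparison with the Bézout bound: 0 ≤ 2 = deg(f)·deg(g), as expected for curves with no common component (the affine F_7-count falls short of the bound because intersections may lie at infinity, over extension fields, or carry multiplicity).


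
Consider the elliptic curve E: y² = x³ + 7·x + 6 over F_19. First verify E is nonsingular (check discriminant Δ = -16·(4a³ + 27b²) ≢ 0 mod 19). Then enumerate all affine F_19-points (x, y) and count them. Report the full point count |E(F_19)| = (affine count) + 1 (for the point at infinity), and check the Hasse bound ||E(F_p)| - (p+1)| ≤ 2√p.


Affine points = {(0, 5), (0, 14), (2, 3), (2, 16), (3, 4), (3, 15), (6, 6), (6, 13), (8, 2), (8, 17), (9, 0), (14, 6), (14, 13), (15, 3), (15, 16), (18, 6), (18, 13)}; affine count = 17; |E(F_19)| = 18.

Discriminant check: Δ ∝ 4a³ + 27b² = 4·7³ + 27·6² = 4·343 + 27·36 ≡ 7 (mod 19). Nonzero ⇒ E is nonsingular.
For each x ∈ F_19, compute rhs = x³ + 7·x + 6 mod 19, then count y ∈ F_19 with y² ≡ rhs.
  x = 0: rhs = 6, matching y values: 5, 14 (2 points).
  x = 1: rhs = 14, matching y values: none (0 points).
  x = 2: rhs = 9, matching y values: 3, 16 (2 points).
  x = 3: rhs = 16, matching y values: 4, 15 (2 points).
  x = 4: rhs = 3, matching y values: none (0 points).
  x = 5: rhs = 14, matching y values: none (0 points).
  x = 6: rhs = 17, matching y values: 6, 13 (2 points).
  x = 7: rhs = 18, matching y values: none (0 points).
  x = 8: rhs = 4, matching y values: 2, 17 (2 points).
  x = 9: rhs = 0, matching y values: 0 (1 points).
  x = 10: rhs = 12, matching y values: none (0 points).
  x = 11: rhs = 8, matching y values: none (0 points).
  x = 12: rhs = 13, matching y values: none (0 points).
  x = 13: rhs = 14, matching y values: none (0 points).
  x = 14: rhs = 17, matching y values: 6, 13 (2 points).
  x = 15: rhs = 9, matching y values: 3, 16 (2 points).
  x = 16: rhs = 15, matching y values: none (0 points).
  x = 17: rhs = 3, matching y values: none (0 points).
  x = 18: rhs = 17, matching y values: 6, 13 (2 points).
Total affine count: 17.
Full point count |E(F_19)| = 17 + 1 = 18.
Hasse bound: |18 − (19+1)| = |-2| = 2 ≤ 2√19 ≈ 8.7178 ✓.


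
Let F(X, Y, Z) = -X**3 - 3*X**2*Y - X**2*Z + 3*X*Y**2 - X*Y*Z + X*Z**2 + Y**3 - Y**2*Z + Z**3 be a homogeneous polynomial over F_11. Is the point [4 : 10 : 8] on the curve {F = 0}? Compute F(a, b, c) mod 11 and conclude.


F(4,10,8) ≡ 10 (mod 11); P is NOT on the curve.

Evaluate F(4, 10, 8) term-by-term (mod 11).
  -X**3 ↦ -1·64·1·1 = -64
  -3*X**2*Y ↦ -3·16·10·1 = -480
  -X**2*Z ↦ -1·16·1·8 = -128
  3*X*Y**2 ↦ 3·4·100·1 = 1200
  -X*Y*Z ↦ -1·4·10·8 = -320
  X*Z**2 ↦ 1·4·1·64 = 256
  Y**3 ↦ 1·1·1000·1 = 1000
  -Y**2*Z ↦ -1·1·100·8 = -800
  Z**3 ↦ 1·1·1·512 = 512
Sum: F(4, 10, 8) = (-64) + (-480) + (-128) + (1200) + (-320) + (256) + (1000) + (-800) + (512) = 1176.
Reducing mod 11: 1176 ≡ 10 (mod 11).
Since F(a, b, c) ≡ 10 ≠ 0 (mod 11), P does NOT lie on the curve.


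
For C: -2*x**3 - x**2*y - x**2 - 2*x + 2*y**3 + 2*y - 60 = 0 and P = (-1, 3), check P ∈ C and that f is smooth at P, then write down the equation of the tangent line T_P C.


Tangent line at P: 55*y - 165 = 0.

Step 1: f(-1, 3) = 0, so P lies on C.
Step 2: partial derivatives
  f_x(x, y) = -6*x**2 - 2*x*y - 2*x - 2, f_y(x, y) = -x**2 + 6*y**2 + 2.
  f_x(P) = 0, f_y(P) = 55 (gradient nonzero, so P is smooth).
Step 3: tangent line at P: 0·(x − -1) + 55·(y − 3) = 0.
Expanding: 55*y - 165 = 0.


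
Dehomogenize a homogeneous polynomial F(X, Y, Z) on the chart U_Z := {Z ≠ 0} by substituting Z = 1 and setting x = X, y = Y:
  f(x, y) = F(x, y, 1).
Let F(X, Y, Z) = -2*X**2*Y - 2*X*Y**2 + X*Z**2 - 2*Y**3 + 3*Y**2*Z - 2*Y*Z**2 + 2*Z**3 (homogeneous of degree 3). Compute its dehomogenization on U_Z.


f(x, y) = -2*x**2*y - 2*x*y**2 + x - 2*y**3 + 3*y**2 - 2*y + 2

On U_Z we set Z = 1. Each monomial c·X^i·Y^j·Z^k in F becomes c·x^i·y^j·1^k = c·x^i·y^j.
Substituting Z = 1: F(X, Y, 1) = -2*x**2*y - 2*x*y**2 + x - 2*y**3 + 3*y**2 - 2*y + 2.
Note: deg(f) ≤ deg(F) = 3; strict inequality happens when F is divisible by Z (lost terms).


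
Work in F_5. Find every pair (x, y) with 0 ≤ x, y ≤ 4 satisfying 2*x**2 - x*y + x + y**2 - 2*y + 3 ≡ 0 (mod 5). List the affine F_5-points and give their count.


Affine F_5-points: {(1, 4), (2, 1), (2, 3), (3, 1), (3, 4), (4, 3)}; count = 6.

For each of the 25 pairs (x, y) ∈ F_5², evaluate f(x, y) mod 5. Record the zeros.
  x = 0: [0↦3, 1↦2, 2↦3, 3↦1, 4↦1]  zeros at y ∈ ∅
  x = 1: [0↦1, 1↦4, 2↦4, 3↦1, 4↦0]  zeros at y ∈ {4}
  x = 2: [0↦3, 1↦0, 2↦4, 3↦0, 4↦3]  zeros at y ∈ {1, 3}
  x = 3: [0↦4, 1↦0, 2↦3, 3↦3, 4↦0]  zeros at y ∈ {1, 4}
  x = 4: [0↦4, 1↦4, 2↦1, 3↦0, 4↦1]  zeros at y ∈ {3}
Collecting zeros: affine points = {(1, 4), (2, 1), (2, 3), (3, 1), (3, 4), (4, 3)}.
Total count |C(F_5)_aff| = 6.


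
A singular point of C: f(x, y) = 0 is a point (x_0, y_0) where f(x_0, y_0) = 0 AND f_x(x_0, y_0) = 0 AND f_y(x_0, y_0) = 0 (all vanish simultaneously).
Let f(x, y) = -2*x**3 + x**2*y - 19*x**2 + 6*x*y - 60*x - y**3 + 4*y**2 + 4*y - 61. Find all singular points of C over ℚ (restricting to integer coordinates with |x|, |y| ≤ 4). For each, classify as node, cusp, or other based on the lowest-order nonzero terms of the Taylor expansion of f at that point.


Singular points: {(-3, 1)}; classification: cusp.

Compute partial derivatives:
  f_x = -6*x**2 + 2*x*y - 38*x + 6*y - 60.
  f_y = x**2 + 6*x - 3*y**2 + 8*y + 4.
Scan x_0 ∈ {−4, ..., 4}. For each x_0, f_y(x_0, y) is a polynomial in y; find its integer roots y ∈ {−4, ..., 4}, then test f_x and f at those candidates.
  x = -4: f_y(-4, y) = -3*y**2 + 8*y - 4; vanishes at y ∈ {2}. (-4, 2): f_x = -8 ≠ 0.
  x = -3: f_y(-3, y) = -3*y**2 + 8*y - 5; vanishes at y ∈ {1}. (-3, 1): f_x = 0, f = 0 — SINGULAR.
  x = -2: f_y(-2, y) = -3*y**2 + 8*y - 4; vanishes at y ∈ {2}. (-2, 2): f_x = -4 ≠ 0.
  x = -1: f_y(-1, y) = -3*y**2 + 8*y - 1; no integer root y with |y| ≤ 4.
  x = 0: f_y(0, y) = -3*y**2 + 8*y + 4; no integer root y with |y| ≤ 4.
  x = 1: f_y(1, y) = -3*y**2 + 8*y + 11; vanishes at y ∈ {-1}. (1, -1): f_x = -112 ≠ 0.
  x = 2: f_y(2, y) = -3*y**2 + 8*y + 20; no integer root y with |y| ≤ 4.
  x = 3: f_y(3, y) = -3*y**2 + 8*y + 31; no integer root y with |y| ≤ 4.
  x = 4: f_y(4, y) = -3*y**2 + 8*y + 44; no integer root y with |y| ≤ 4.
Only singular point on the grid: (-3, 1).
Classify: substitute x = -3 + u, y = 1 + v and expand: f = -2*u**3 + u**2*v - v**3 + v**2.
No constant or linear terms (consistent with a singular point). Quadratic part: v**2. Cubic part: -2*u**3 + u**2*v - v**3.
The quadratic part v**2 is a perfect square, so there is a single (double) tangent line v = 0, i.e. y = 1. Restricting the cubic part to that line (v = 0) leaves -2*u**3 ≠ 0, so f is not divisible by v and the branch is v² ≈ 2*u**3 to lowest order — this is a cusp.
Classification: cusp.


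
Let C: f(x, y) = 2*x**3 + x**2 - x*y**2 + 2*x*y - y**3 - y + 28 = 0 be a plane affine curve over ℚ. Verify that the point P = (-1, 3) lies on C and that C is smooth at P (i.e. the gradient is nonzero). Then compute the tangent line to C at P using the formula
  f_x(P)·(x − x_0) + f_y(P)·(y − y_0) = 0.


Tangent line at P: x - 24*y + 73 = 0.

Step 1: f(-1, 3) = 0, so P lies on C.
Step 2: partial derivatives
  f_x(x, y) = 6*x**2 + 2*x - y**2 + 2*y, f_y(x, y) = -2*x*y + 2*x - 3*y**2 - 1.
  f_x(P) = 1, f_y(P) = -24 (gradient nonzero, so P is smooth).
Step 3: tangent line at P: 1·(x − -1) + -24·(y − 3) = 0.
Expanding: x - 24*y + 73 = 0.


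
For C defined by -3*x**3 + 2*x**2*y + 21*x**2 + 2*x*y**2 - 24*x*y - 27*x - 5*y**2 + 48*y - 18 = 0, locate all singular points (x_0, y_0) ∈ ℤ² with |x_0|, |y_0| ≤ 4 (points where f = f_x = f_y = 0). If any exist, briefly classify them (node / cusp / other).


Singular points: {(3, 3)}; classification: cusp.

Compute partial derivatives:
  f_x = -9*x**2 + 4*x*y + 42*x + 2*y**2 - 24*y - 27.
  f_y = 2*x**2 + 4*x*y - 24*x - 10*y + 48.
Scan x_0 ∈ {−4, ..., 4}. For each x_0, f_y(x_0, y) is a polynomial in y; find its integer roots y ∈ {−4, ..., 4}, then test f_x and f at those candidates.
  x = -4: f_y(-4, y) = 176 - 26*y; no integer root y with |y| ≤ 4.
  x = -3: f_y(-3, y) = 138 - 22*y; no integer root y with |y| ≤ 4.
  x = -2: f_y(-2, y) = 104 - 18*y; no integer root y with |y| ≤ 4.
  x = -1: f_y(-1, y) = 74 - 14*y; no integer root y with |y| ≤ 4.
  x = 0: f_y(0, y) = 48 - 10*y; no integer root y with |y| ≤ 4.
  x = 1: f_y(1, y) = 26 - 6*y; no integer root y with |y| ≤ 4.
  x = 2: f_y(2, y) = 8 - 2*y; vanishes at y ∈ {4}. (2, 4): f_x = -11 ≠ 0.
  x = 3: f_y(3, y) = 2*y - 6; vanishes at y ∈ {3}. (3, 3): f_x = 0, f = 0 — SINGULAR.
  x = 4: f_y(4, y) = 6*y - 16; no integer root y with |y| ≤ 4.
Only singular point on the grid: (3, 3).
Classify: substitute x = 3 + u, y = 3 + v and expand: f = -3*u**3 + 2*u**2*v + 2*u*v**2 + v**2.
No constant or linear terms (consistent with a singular point). Quadratic part: v**2. Cubic part: -3*u**3 + 2*u**2*v + 2*u*v**2.
The quadratic part v**2 is a perfect square, so there is a single (double) tangent line v = 0, i.e. y = 3. Restricting the cubic part to that line (v = 0) leaves -3*u**3 ≠ 0, so f is not divisible by v and the branch is v² ≈ 3*u**3 to lowest order — this is a cusp.
Classification: cusp.


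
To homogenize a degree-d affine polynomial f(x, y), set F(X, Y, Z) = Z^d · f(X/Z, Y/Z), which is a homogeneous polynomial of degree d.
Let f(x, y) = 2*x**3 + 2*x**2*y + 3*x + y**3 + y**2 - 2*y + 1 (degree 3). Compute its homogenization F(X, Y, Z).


F(X, Y, Z) = 2*X**3 + 2*X**2*Y + 3*X*Z**2 + Y**3 + Y**2*Z - 2*Y*Z**2 + Z**3

deg(f) = 3.
Substitute x = X/Z, y = Y/Z into f, then multiply by Z^3.
  monomial 2·x^3·y^0 ↦ 2·X^3·Y^0·Z^0.
  monomial 2·x^2·y^1 ↦ 2·X^2·Y^1·Z^0.
  monomial 3·x^1·y^0 ↦ 3·X^1·Y^0·Z^2.
  monomial 1·x^0·y^3 ↦ 1·X^0·Y^3·Z^0.
  monomial 1·x^0·y^2 ↦ 1·X^0·Y^2·Z^1.
  monomial -2·x^0·y^1 ↦ -2·X^0·Y^1·Z^2.
  monomial 1·x^0·y^0 ↦ 1·X^0·Y^0·Z^3.
Collecting: F(X, Y, Z) = 2*X**3 + 2*X**2*Y + 3*X*Z**2 + Y**3 + Y**2*Z - 2*Y*Z**2 + Z**3.


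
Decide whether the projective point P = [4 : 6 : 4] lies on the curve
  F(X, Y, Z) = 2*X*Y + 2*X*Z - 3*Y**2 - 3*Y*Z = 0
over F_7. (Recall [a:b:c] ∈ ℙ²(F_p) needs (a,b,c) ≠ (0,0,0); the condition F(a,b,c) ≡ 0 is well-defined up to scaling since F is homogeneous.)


F(4,6,4) ≡ 5 (mod 7); P is NOT on the curve.

Evaluate F(4, 6, 4) term-by-term (mod 7).
  2*X*Y ↦ 2·4·6·1 = 48
  2*X*Z ↦ 2·4·1·4 = 32
  -3*Y**2 ↦ -3·1·36·1 = -108
  -3*Y*Z ↦ -3·1·6·4 = -72
Sum: F(4, 6, 4) = (48) + (32) + (-108) + (-72) = -100.
Reducing mod 7: -100 ≡ 5 (mod 7).
Since F(a, b, c) ≡ 5 ≠ 0 (mod 7), P does NOT lie on the curve.


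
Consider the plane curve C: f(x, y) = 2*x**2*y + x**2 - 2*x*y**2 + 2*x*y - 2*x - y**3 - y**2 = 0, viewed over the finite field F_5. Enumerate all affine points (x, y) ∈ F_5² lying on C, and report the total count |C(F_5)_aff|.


Affine F_5-points: {(0, 0), (0, 4), (2, 0), (3, 2), (3, 3), (4, 3), (4, 4)}; count = 7.

For each of the 25 pairs (x, y) ∈ F_5², evaluate f(x, y) mod 5. Record the zeros.
  x = 0: [0↦0, 1↦3, 2↦3, 3↦4, 4↦0]  zeros at y ∈ {0, 4}
  x = 1: [0↦4, 1↦4, 2↦2, 3↦2, 4↦3]  zeros at y ∈ ∅
  x = 2: [0↦0, 1↦1, 2↦1, 3↦4, 4↦4]  zeros at y ∈ {0}
  x = 3: [0↦3, 1↦4, 2↦0, 3↦0, 4↦3]  zeros at y ∈ {2, 3}
  x = 4: [0↦3, 1↦3, 2↦4, 3↦0, 4↦0]  zeros at y ∈ {3, 4}
Collecting zeros: affine points = {(0, 0), (0, 4), (2, 0), (3, 2), (3, 3), (4, 3), (4, 4)}.
Total count |C(F_5)_aff| = 7.


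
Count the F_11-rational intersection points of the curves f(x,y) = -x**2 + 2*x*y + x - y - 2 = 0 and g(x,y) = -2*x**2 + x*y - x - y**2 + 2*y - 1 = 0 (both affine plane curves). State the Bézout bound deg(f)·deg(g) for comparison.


Common zeros: ∅; count = 0; Bézout bound = 4.

deg(f) = 2, deg(g) = 2, so Bézout bound = 4.
Scan x ∈ F_11. For each x, list the y ∈ F_11 with f(x, y) ≡ 0 and those with g(x, y) ≡ 0 (mod 11); the common zeros in that column are the intersection.
  x = 0: f ≡ 0 at y ∈ {9}; g ≡ 0 at y ∈ {1}; common: ∅.
  x = 1: f ≡ 0 at y ∈ {2}; g ≡ 0 at y ∈ {6, 8}; common: ∅.
  x = 2: f ≡ 0 at y ∈ {5}; g ≡ 0 at y ∈ {0, 4}; common: ∅.
  x = 3: f ≡ 0 at y ∈ {6}; g ≡ 0 at y ∈ {0, 5}; common: ∅.
  x = 4: f ≡ 0 at y ∈ {2}; g ≡ 0 at y ∈ {7, 10}; common: ∅.
  x = 5: f ≡ 0 at y ∈ {0}; g ≡ 0 at y ∈ {3, 4}; common: ∅.
  x = 6: f ≡ 0 at y ∈ ∅; g ≡ 0 at y ∈ {9, 10}; common: ∅.
  x = 7: f ≡ 0 at y ∈ {0}; g ≡ 0 at y ∈ {3, 6}; common: ∅.
  x = 8: f ≡ 0 at y ∈ {9}; g ≡ 0 at y ∈ {2, 8}; common: ∅.
  x = 9: f ≡ 0 at y ∈ {5}; g ≡ 0 at y ∈ {2, 9}; common: ∅.
  x = 10: f ≡ 0 at y ∈ {6}; g ≡ 0 at y ∈ {5, 7}; common: ∅.
Collecting: common zeros = ∅, so the count is 0.
Comparison with the Bézout bound: 0 ≤ 4 = deg(f)·deg(g), as expected for curves with no common component (the affine F_11-count falls short of the bound because intersections may lie at infinity, over extension fields, or carry multiplicity).


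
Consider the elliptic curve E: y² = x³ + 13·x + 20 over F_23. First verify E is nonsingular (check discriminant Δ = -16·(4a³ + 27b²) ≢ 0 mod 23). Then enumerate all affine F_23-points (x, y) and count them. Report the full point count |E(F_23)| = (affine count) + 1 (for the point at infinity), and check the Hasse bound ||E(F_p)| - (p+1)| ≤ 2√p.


Affine points = {(2, 10), (2, 13), (5, 7), (5, 16), (10, 0), (12, 8), (12, 15), (14, 5), (14, 18), (15, 5), (15, 18), (16, 0), (17, 5), (17, 18), (20, 0), (21, 3), (21, 20), (22, 11), (22, 12)}; affine count = 19; |E(F_23)| = 20.

Discriminant check: Δ ∝ 4a³ + 27b² = 4·13³ + 27·20² = 4·2197 + 27·400 ≡ 15 (mod 23). Nonzero ⇒ E is nonsingular.
For each x ∈ F_23, compute rhs = x³ + 13·x + 20 mod 23, then count y ∈ F_23 with y² ≡ rhs.
  x = 0: rhs = 20, matching y values: none (0 points).
  x = 1: rhs = 11, matching y values: none (0 points).
  x = 2: rhs = 8, matching y values: 10, 13 (2 points).
  x = 3: rhs = 17, matching y values: none (0 points).
  x = 4: rhs = 21, matching y values: none (0 points).
  x = 5: rhs = 3, matching y values: 7, 16 (2 points).
  x = 6: rhs = 15, matching y values: none (0 points).
  x = 7: rhs = 17, matching y values: none (0 points).
  x = 8: rhs = 15, matching y values: none (0 points).
  x = 9: rhs = 15, matching y values: none (0 points).
  x = 10: rhs = 0, matching y values: 0 (1 points).
  x = 11: rhs = 22, matching y values: none (0 points).
  x = 12: rhs = 18, matching y values: 8, 15 (2 points).
  x = 13: rhs = 17, matching y values: none (0 points).
  x = 14: rhs = 2, matching y values: 5, 18 (2 points).
  x = 15: rhs = 2, matching y values: 5, 18 (2 points).
  x = 16: rhs = 0, matching y values: 0 (1 points).
  x = 17: rhs = 2, matching y values: 5, 18 (2 points).
  x = 18: rhs = 14, matching y values: none (0 points).
  x = 19: rhs = 19, matching y values: none (0 points).
  x = 20: rhs = 0, matching y values: 0 (1 points).
  x = 21: rhs = 9, matching y values: 3, 20 (2 points).
  x = 22: rhs = 6, matching y values: 11, 12 (2 points).
Total affine count: 19.
Full point count |E(F_23)| = 19 + 1 = 20.
Hasse bound: |20 − (23+1)| = |-4| = 4 ≤ 2√23 ≈ 9.5917 ✓.


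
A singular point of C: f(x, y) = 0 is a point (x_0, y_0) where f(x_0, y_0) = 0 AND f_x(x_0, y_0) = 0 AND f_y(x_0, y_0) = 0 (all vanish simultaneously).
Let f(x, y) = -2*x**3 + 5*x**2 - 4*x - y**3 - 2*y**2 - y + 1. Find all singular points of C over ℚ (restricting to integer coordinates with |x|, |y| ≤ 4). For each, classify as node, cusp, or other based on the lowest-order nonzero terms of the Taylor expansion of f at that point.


Singular points: {(1, -1)}; classification: node.

Compute partial derivatives:
  f_x = -6*x**2 + 10*x - 4.
  f_y = -3*y**2 - 4*y - 1.
Scan x_0 ∈ {−4, ..., 4}. For each x_0, f_y(x_0, y) is a polynomial in y; find its integer roots y ∈ {−4, ..., 4}, then test f_x and f at those candidates.
  x = -4: f_y(-4, y) = -3*y**2 - 4*y - 1; vanishes at y ∈ {-1}. (-4, -1): f_x = -140 ≠ 0.
  x = -3: f_y(-3, y) = -3*y**2 - 4*y - 1; vanishes at y ∈ {-1}. (-3, -1): f_x = -88 ≠ 0.
  x = -2: f_y(-2, y) = -3*y**2 - 4*y - 1; vanishes at y ∈ {-1}. (-2, -1): f_x = -48 ≠ 0.
  x = -1: f_y(-1, y) = -3*y**2 - 4*y - 1; vanishes at y ∈ {-1}. (-1, -1): f_x = -20 ≠ 0.
  x = 0: f_y(0, y) = -3*y**2 - 4*y - 1; vanishes at y ∈ {-1}. (0, -1): f_x = -4 ≠ 0.
  x = 1: f_y(1, y) = -3*y**2 - 4*y - 1; vanishes at y ∈ {-1}. (1, -1): f_x = 0, f = 0 — SINGULAR.
  x = 2: f_y(2, y) = -3*y**2 - 4*y - 1; vanishes at y ∈ {-1}. (2, -1): f_x = -8 ≠ 0.
  x = 3: f_y(3, y) = -3*y**2 - 4*y - 1; vanishes at y ∈ {-1}. (3, -1): f_x = -28 ≠ 0.
  x = 4: f_y(4, y) = -3*y**2 - 4*y - 1; vanishes at y ∈ {-1}. (4, -1): f_x = -60 ≠ 0.
Only singular point on the grid: (1, -1).
Classify: substitute x = 1 + u, y = -1 + v and expand: f = -2*u**3 - u**2 - v**3 + v**2.
No constant or linear terms (consistent with a singular point). Quadratic part: -u**2 + v**2. Cubic part: -2*u**3 - v**3.
The quadratic part v**2 - u**2 = (v − u)(v + u) splits into two distinct linear factors, so there are two distinct tangent lines y − -1 = ±(x − 1) — this is a node (ordinary double point).
Classification: node.


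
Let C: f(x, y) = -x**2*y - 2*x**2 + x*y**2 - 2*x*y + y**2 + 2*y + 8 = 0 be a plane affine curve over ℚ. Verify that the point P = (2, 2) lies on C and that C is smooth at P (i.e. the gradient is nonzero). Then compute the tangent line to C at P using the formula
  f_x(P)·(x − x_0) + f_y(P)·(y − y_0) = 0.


Tangent line at P: -16*x + 6*y + 20 = 0.

Step 1: f(2, 2) = 0, so P lies on C.
Step 2: partial derivatives
  f_x(x, y) = -2*x*y - 4*x + y**2 - 2*y, f_y(x, y) = -x**2 + 2*x*y - 2*x + 2*y + 2.
  f_x(P) = -16, f_y(P) = 6 (gradient nonzero, so P is smooth).
Step 3: tangent line at P: -16·(x − 2) + 6·(y − 2) = 0.
Expanding: -16*x + 6*y + 20 = 0.


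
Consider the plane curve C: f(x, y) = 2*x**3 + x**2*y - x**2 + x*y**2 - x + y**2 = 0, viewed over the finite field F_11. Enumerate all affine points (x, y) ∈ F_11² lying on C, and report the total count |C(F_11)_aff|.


Affine F_11-points: {(0, 0), (1, 0), (1, 5), (3, 1), (3, 5), (5, 0), (5, 5), (6, 3), (6, 6), (10, 2)}; count = 10.

For each of the 121 pairs (x, y) ∈ F_11², evaluate f(x, y) mod 11. Record the zeros.
  x = 0: [0↦0, 1↦1, 2↦4, 3↦9, 4↦5, 5↦3, 6↦3, 7↦5, 8↦9, 9↦4, 10↦1]  zeros at y ∈ {0}
  x = 1: [0↦0, 1↦3, 2↦10, 3↦10, 4↦3, 5↦0, 6↦1, 7↦6, 8↦4, 9↦6, 10↦1]  zeros at y ∈ {0, 5}
  x = 2: [0↦10, 1↦6, 2↦8, 3↦5, 4↦8, 5↦6, 6↦10, 7↦9, 8↦3, 9↦3, 10↦9]  zeros at y ∈ ∅
  x = 3: [0↦9, 1↦0, 2↦10, 3↦6, 4↦10, 5↦0, 6↦9, 7↦4, 8↦7, 9↦7, 10↦4]  zeros at y ∈ {1, 5}
  x = 4: [0↦9, 1↦8, 2↦6, 3↦3, 4↦10, 5↦5, 6↦10, 7↦3, 8↦6, 9↦8, 10↦9]  zeros at y ∈ ∅
  x = 5: [0↦0, 1↦9, 2↦8, 3↦8, 4↦9, 5↦0, 6↦3, 7↦7, 8↦1, 9↦7, 10↦3]  zeros at y ∈ {0, 5}
  x = 6: [0↦5, 1↦4, 2↦6, 3↦0, 4↦8, 5↦8, 6↦0, 7↦6, 8↦4, 9↦5, 10↦9]  zeros at y ∈ {3, 6}
  x = 7: [0↦3, 1↦5, 2↦1, 3↦2, 4↦8, 5↦8, 6↦2, 7↦1, 8↦5, 9↦3, 10↦6]  zeros at y ∈ ∅
  x = 8: [0↦6, 1↦2, 2↦5, 3↦4, 4↦10, 5↦1, 6↦10, 7↦4, 8↦5, 9↦2, 10↦6]  zeros at y ∈ ∅
  x = 9: [0↦4, 1↦7, 2↦8, 3↦7, 4↦4, 5↦10, 6↦3, 7↦5, 8↦5, 9↦3, 10↦10]  zeros at y ∈ ∅
  x = 10: [0↦9, 1↦10, 2↦0, 3↦1, 4↦2, 5↦3, 6↦4, 7↦5, 8↦6, 9↦7, 10↦8]  zeros at y ∈ {2}
Collecting zeros: affine points = {(0, 0), (1, 0), (1, 5), (3, 1), (3, 5), (5, 0), (5, 5), (6, 3), (6, 6), (10, 2)}.
Total count |C(F_11)_aff| = 10.
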